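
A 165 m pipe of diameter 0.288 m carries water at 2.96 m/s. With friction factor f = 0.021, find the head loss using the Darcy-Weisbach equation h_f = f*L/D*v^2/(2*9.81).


v^2 = 2.96^2 = 8.7616 m^2/s^2
L/D = 165/0.288 = 572.91667
h_f = f*(L/D)*v^2/(2g) = 0.021 * 572.91667 * 8.7616 / 19.62 = 5.37273 m

5.37273 m


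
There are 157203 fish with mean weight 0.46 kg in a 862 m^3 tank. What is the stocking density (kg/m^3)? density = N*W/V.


Total biomass = 157203 fish * 0.46 kg = 72313.38 kg
Density = total biomass / volume = 72313.38 / 862 = 83.8902 kg/m^3

83.8902 kg/m^3


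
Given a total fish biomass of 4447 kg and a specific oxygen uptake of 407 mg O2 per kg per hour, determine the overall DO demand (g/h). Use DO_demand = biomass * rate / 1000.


Total O2 consumption (mg/h) = 4447 kg * 407 mg/(kg*h) = 1809929 mg/h
Convert to g/h: 1809929 / 1000 = 1809.929 g/h

1809.929 g/h


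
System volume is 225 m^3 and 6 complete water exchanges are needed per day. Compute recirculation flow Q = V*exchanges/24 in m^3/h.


Daily recirculation volume = 225 m^3 * 6 = 1350 m^3/day
Flow rate Q = daily volume / 24 h = 1350 / 24 = 56.25 m^3/h

56.25 m^3/h


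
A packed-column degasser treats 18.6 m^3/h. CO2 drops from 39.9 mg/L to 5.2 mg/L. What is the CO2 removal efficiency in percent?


CO2_out / CO2_in = 5.2 / 39.9 = 0.13032581
Fraction remaining = 0.13032581
efficiency = (1 - 0.13032581) * 100 = 86.9674 %

86.9674 %


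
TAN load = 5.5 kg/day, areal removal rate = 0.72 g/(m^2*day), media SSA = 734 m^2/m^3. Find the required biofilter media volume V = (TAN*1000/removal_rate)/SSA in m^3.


A = 5.5*1000 / 0.72 = 7638.8889 m^2
V = 7638.8889 / 734 = 10.4072

10.4072 m^3


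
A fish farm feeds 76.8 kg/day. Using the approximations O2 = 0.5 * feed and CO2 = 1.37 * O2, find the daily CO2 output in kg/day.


O2 = 76.8 * 0.5 = 38.4
CO2 = 38.4 * 1.37 = 52.608

52.608 kg/day


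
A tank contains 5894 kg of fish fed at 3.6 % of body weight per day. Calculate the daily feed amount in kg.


Feeding rate fraction = 3.6% / 100 = 0.036
Daily feed = 5894 kg * 0.036 = 212.184 kg/day

212.184 kg/day


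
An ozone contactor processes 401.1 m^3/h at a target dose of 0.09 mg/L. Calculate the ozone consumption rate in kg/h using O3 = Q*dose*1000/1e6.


O3 demand (mg/h) = Q * dose * 1000 = 401.1 * 0.09 * 1000 = 36099 mg/h
Convert mg to kg: 36099 / 1e6 = 0.036099 kg/h

0.036099 kg/h


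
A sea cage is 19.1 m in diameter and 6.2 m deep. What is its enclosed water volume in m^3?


r = d/2 = 19.1/2 = 9.55 m
Base area = pi*r^2 = pi*9.55^2 = 286.5211 m^2
Volume = 286.5211 * 6.2 = 1776.43 m^3

1776.43 m^3


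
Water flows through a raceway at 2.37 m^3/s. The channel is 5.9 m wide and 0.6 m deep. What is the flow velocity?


Cross-sectional area = W * d = 5.9 * 0.6 = 3.54 m^2
Velocity = Q / A = 2.37 / 3.54 = 0.669492 m/s

0.669492 m/s


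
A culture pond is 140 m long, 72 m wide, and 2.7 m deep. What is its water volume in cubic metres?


Base area = L * W = 140 * 72 = 10080 m^2
Volume = area * depth = 10080 * 2.7 = 27216 m^3

27216 m^3


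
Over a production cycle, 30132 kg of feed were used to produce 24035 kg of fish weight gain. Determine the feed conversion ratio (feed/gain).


FCR = feed consumed / weight gained
FCR = 30132 kg / 24035 kg = 1.25367

1.25367


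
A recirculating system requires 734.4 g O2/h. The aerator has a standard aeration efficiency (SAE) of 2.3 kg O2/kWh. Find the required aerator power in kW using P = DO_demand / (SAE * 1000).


SAE in g O2/kWh = 2.3 * 1000 = 2300 g/kWh
P = DO_demand / SAE_g = 734.4 / 2300 = 0.319304 kW

0.319304 kW


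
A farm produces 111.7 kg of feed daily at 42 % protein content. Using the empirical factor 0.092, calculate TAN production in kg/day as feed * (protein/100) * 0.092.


Protein in feed = 111.7 * 42/100 = 46.914 kg/day
TAN = protein * 0.092 = 46.914 * 0.092 = 4.316088 kg/day

4.316088 kg/day


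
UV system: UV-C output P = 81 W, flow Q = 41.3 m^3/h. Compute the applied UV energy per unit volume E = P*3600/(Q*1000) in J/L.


Energy delivered per hour = 81 W * 3600 s = 291600 J/h
Volume treated per hour = 41.3 m^3/h * 1000 = 41300 L/h
dose = 291600 / 41300 = 7.06053 J/L

7.06053 J/L


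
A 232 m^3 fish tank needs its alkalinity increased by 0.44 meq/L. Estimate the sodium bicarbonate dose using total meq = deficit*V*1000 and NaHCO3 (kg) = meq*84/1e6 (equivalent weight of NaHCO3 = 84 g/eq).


Tank volume in L = 232 m^3 * 1000 = 232000 L
Total meq required = 0.44 meq/L * 232000 L = 102080 meq
NaHCO3 mass = 102080 meq * 84 mg/meq / 1e6 = 8.57472 kg

8.57472 kg


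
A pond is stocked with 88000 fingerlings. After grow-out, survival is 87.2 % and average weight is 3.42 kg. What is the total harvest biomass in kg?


Survivors = 88000 * 87.2/100 = 76736 fish
Harvest biomass = survivors * W_f = 76736 * 3.42 = 262437.12 kg

262437.12 kg


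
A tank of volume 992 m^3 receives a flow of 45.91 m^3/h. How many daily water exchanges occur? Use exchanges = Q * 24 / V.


Daily flow volume = 45.91 m^3/h * 24 h = 1101.84 m^3/day
Exchanges = daily flow / tank volume = 1101.84 / 992 = 1.11073 exchanges/day

1.11073 exchanges/day


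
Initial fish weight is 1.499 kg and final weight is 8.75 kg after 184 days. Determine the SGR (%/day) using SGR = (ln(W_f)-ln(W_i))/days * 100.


ln(W_f) = ln(8.75) = 2.1690537
ln(W_i) = ln(1.499) = 0.40479822
ln(W_f) - ln(W_i) = 2.1690537 - 0.40479822 = 1.7642555
SGR = 1.7642555 / 184 * 100 = 0.958835 %/day

0.958835 %/day


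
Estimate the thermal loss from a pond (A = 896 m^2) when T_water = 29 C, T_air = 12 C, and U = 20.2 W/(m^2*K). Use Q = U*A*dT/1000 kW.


Temperature difference dT = 29 - 12 = 17 K
Heat loss (W) = U * A * dT = 20.2 * 896 * 17 = 307686.4 W
Convert to kW: 307686.4 / 1000 = 307.6864 kW

307.6864 kW


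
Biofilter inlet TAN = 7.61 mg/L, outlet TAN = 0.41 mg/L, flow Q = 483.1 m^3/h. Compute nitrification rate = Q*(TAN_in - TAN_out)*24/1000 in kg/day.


Concentration drop: TAN_in - TAN_out = 7.61 - 0.41 = 7.2 mg/L
Hourly TAN removed = Q * dTAN = 483.1 m^3/h * 7.2 mg/L = 3478.32 g/h  (m^3/h * mg/L = g/h)
Daily TAN removed = 3478.32 * 24 = 83479.68 g/day
Convert to kg/day: 83479.68 / 1000 = 83.47968 kg/day

83.47968 kg/day


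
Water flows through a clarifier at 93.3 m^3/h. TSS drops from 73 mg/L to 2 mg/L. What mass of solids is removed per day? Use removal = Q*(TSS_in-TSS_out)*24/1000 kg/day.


Concentration drop: TSS_in - TSS_out = 73 - 2 = 71 mg/L
Hourly solids removed = Q * dTSS = 93.3 m^3/h * 71 mg/L = 6624.3 g/h  (m^3/h * mg/L = g/h)
Daily solids removed = 6624.3 * 24 = 158983.2 g/day
Convert g to kg: 158983.2 / 1000 = 158.9832 kg/day

158.9832 kg/day


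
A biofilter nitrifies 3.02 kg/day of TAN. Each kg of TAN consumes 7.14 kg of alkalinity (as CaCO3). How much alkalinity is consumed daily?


Alkalinity factor: 7.14 kg CaCO3 consumed per kg TAN nitrified
alk = 3.02 kg TAN * 7.14 = 21.5628 kg CaCO3/day

21.5628 kg CaCO3/day


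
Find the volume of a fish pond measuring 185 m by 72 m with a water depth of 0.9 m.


Base area = L * W = 185 * 72 = 13320 m^2
Volume = area * depth = 13320 * 0.9 = 11988 m^3

11988 m^3


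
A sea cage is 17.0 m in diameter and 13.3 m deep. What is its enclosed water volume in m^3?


r = d/2 = 17.0/2 = 8.5 m
Base area = pi*r^2 = pi*8.5^2 = 226.98007 m^2
Volume = 226.98007 * 13.3 = 3018.83 m^3

3018.83 m^3


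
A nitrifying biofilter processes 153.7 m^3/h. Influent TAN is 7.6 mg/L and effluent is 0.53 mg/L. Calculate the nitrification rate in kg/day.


Concentration drop: TAN_in - TAN_out = 7.6 - 0.53 = 7.07 mg/L
Hourly TAN removed = Q * dTAN = 153.7 m^3/h * 7.07 mg/L = 1086.659 g/h  (m^3/h * mg/L = g/h)
Daily TAN removed = 1086.659 * 24 = 26079.816 g/day
Convert to kg/day: 26079.816 / 1000 = 26.079816 kg/day

26.079816 kg/day


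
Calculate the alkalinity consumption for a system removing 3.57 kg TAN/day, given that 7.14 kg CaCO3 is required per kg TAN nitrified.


Alkalinity factor: 7.14 kg CaCO3 consumed per kg TAN nitrified
alk = 3.57 kg TAN * 7.14 = 25.4898 kg CaCO3/day

25.4898 kg CaCO3/day


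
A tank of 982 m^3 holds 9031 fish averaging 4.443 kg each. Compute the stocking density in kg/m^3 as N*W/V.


Total biomass = 9031 fish * 4.443 kg = 40124.733 kg
Density = total biomass / volume = 40124.733 / 982 = 40.8602 kg/m^3

40.8602 kg/m^3


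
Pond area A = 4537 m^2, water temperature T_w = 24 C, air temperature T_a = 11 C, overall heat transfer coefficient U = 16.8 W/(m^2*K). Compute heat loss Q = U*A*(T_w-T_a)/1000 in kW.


Temperature difference dT = 24 - 11 = 13 K
Heat loss (W) = U * A * dT = 16.8 * 4537 * 13 = 990880.8 W
Convert to kW: 990880.8 / 1000 = 990.8808 kW

990.8808 kW


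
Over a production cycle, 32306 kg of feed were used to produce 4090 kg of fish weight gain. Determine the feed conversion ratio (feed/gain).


FCR = feed consumed / weight gained
FCR = 32306 kg / 4090 kg = 7.89878

7.89878


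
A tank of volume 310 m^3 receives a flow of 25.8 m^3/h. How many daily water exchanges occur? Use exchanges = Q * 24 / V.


Daily flow volume = 25.8 m^3/h * 24 h = 619.2 m^3/day
Exchanges = daily flow / tank volume = 619.2 / 310 = 1.99742 exchanges/day

1.99742 exchanges/day


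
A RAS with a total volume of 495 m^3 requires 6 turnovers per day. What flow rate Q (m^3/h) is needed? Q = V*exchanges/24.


Daily recirculation volume = 495 m^3 * 6 = 2970 m^3/day
Flow rate Q = daily volume / 24 h = 2970 / 24 = 123.75 m^3/h

123.75 m^3/h


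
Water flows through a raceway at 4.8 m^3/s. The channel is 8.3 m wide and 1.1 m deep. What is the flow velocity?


Cross-sectional area = W * d = 8.3 * 1.1 = 9.13 m^2
Velocity = Q / A = 4.8 / 9.13 = 0.525739 m/s

0.525739 m/s


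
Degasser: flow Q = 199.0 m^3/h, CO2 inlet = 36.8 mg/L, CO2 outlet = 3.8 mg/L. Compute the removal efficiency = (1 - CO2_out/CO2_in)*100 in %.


CO2_out / CO2_in = 3.8 / 36.8 = 0.10326087
Fraction remaining = 0.10326087
efficiency = (1 - 0.10326087) * 100 = 89.6739 %

89.6739 %


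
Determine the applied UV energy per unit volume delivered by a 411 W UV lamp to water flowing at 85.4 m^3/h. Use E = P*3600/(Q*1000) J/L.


Energy delivered per hour = 411 W * 3600 s = 1479600 J/h
Volume treated per hour = 85.4 m^3/h * 1000 = 85400 L/h
dose = 1479600 / 85400 = 17.3255 J/L

17.3255 J/L


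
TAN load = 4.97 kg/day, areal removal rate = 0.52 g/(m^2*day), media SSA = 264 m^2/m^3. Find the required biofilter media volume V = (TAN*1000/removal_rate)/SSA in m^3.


A = 4.97*1000 / 0.52 = 9557.6923 m^2
V = 9557.6923 / 264 = 36.2034

36.2034 m^3


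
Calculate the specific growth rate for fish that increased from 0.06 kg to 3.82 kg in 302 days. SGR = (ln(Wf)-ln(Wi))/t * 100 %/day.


ln(W_f) = ln(3.82) = 1.3402504
ln(W_i) = ln(0.06) = -2.8134107
ln(W_f) - ln(W_i) = 1.3402504 - -2.8134107 = 4.1536611
SGR = 4.1536611 / 302 * 100 = 1.37538 %/day

1.37538 %/day


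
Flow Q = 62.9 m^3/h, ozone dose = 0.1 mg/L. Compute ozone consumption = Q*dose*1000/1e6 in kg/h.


O3 demand (mg/h) = Q * dose * 1000 = 62.9 * 0.1 * 1000 = 6290 mg/h
Convert mg to kg: 6290 / 1e6 = 0.00629 kg/h

0.00629 kg/h


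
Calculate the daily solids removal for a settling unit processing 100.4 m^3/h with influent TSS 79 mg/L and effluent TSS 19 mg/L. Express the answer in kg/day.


Concentration drop: TSS_in - TSS_out = 79 - 19 = 60 mg/L
Hourly solids removed = Q * dTSS = 100.4 m^3/h * 60 mg/L = 6024 g/h  (m^3/h * mg/L = g/h)
Daily solids removed = 6024 * 24 = 144576 g/day
Convert g to kg: 144576 / 1000 = 144.576 kg/day

144.576 kg/day


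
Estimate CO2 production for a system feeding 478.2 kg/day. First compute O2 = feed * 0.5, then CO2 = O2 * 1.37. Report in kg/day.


O2 = 478.2 * 0.5 = 239.1
CO2 = 239.1 * 1.37 = 327.567

327.567 kg/day


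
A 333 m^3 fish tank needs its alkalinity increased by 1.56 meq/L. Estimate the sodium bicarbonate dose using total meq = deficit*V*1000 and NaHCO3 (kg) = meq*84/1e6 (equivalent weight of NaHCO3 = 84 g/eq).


Tank volume in L = 333 m^3 * 1000 = 333000 L
Total meq required = 1.56 meq/L * 333000 L = 519480 meq
NaHCO3 mass = 519480 meq * 84 mg/meq / 1e6 = 43.6363 kg

43.6363 kg


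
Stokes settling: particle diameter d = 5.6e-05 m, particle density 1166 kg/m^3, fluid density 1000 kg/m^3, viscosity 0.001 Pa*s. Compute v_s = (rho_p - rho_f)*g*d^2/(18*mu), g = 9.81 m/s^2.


Density difference: rho_p - rho_f = 1166 - 1000 = 166 kg/m^3
d^2 = (5.6e-05)^2 = 3.136e-09 m^2
Numerator = (rho_p - rho_f) * g * d^2 = 166 * 9.81 * 3.136e-09 = 5.1068506e-06
Denominator = 18 * mu = 18 * 0.001 = 0.018
v_s = 5.1068506e-06 / 0.018 = 2.83714e-04 m/s
Check: Re = rho_f * v_s * d / mu = 1000 * 2.83714e-04 * 5.6e-05 / 0.001 = 0.0159 < 1, so Stokes' law applies.

2.83714e-04 m/s


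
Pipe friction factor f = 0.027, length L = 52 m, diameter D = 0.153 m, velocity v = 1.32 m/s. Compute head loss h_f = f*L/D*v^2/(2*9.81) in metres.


v^2 = 1.32^2 = 1.7424 m^2/s^2
L/D = 52/0.153 = 339.86928
h_f = f*(L/D)*v^2/(2g) = 0.027 * 339.86928 * 1.7424 / 19.62 = 0.814938 m

0.814938 m


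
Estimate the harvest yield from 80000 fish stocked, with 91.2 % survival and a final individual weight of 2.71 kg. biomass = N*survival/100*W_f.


Survivors = 80000 * 91.2/100 = 72960 fish
Harvest biomass = survivors * W_f = 72960 * 2.71 = 197721.6 kg

197721.6 kg


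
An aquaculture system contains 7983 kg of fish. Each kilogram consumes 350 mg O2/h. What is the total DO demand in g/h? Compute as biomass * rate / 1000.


Total O2 consumption (mg/h) = 7983 kg * 350 mg/(kg*h) = 2794050 mg/h
Convert to g/h: 2794050 / 1000 = 2794.05 g/h

2794.05 g/h


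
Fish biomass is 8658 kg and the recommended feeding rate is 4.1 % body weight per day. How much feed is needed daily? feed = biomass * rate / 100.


Feeding rate fraction = 4.1% / 100 = 0.041
Daily feed = 8658 kg * 0.041 = 354.978 kg/day

354.978 kg/day


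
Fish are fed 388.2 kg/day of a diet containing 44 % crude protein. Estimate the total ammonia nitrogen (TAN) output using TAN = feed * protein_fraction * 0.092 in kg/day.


Protein in feed = 388.2 * 44/100 = 170.808 kg/day
TAN = protein * 0.092 = 170.808 * 0.092 = 15.714336 kg/day

15.714336 kg/day


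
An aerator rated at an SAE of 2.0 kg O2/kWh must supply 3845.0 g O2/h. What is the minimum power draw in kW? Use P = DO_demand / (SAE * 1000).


SAE in g O2/kWh = 2.0 * 1000 = 2000 g/kWh
P = DO_demand / SAE_g = 3845.0 / 2000 = 1.9225 kW

1.9225 kW


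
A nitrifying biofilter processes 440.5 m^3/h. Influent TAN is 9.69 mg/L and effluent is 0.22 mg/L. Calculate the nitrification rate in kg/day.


Concentration drop: TAN_in - TAN_out = 9.69 - 0.22 = 9.47 mg/L
Hourly TAN removed = Q * dTAN = 440.5 m^3/h * 9.47 mg/L = 4171.535 g/h  (m^3/h * mg/L = g/h)
Daily TAN removed = 4171.535 * 24 = 100116.84 g/day
Convert to kg/day: 100116.84 / 1000 = 100.11684 kg/day

100.11684 kg/day


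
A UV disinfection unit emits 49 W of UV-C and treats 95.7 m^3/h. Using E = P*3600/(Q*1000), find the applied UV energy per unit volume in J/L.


Energy delivered per hour = 49 W * 3600 s = 176400 J/h
Volume treated per hour = 95.7 m^3/h * 1000 = 95700 L/h
dose = 176400 / 95700 = 1.84326 J/L

1.84326 J/L


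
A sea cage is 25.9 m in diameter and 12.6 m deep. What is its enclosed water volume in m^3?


r = d/2 = 25.9/2 = 12.95 m
Base area = pi*r^2 = pi*12.95^2 = 526.85294 m^2
Volume = 526.85294 * 12.6 = 6638.35 m^3

6638.35 m^3


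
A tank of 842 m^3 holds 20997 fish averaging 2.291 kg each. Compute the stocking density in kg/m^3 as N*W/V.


Total biomass = 20997 fish * 2.291 kg = 48104.127 kg
Density = total biomass / volume = 48104.127 / 842 = 57.1308 kg/m^3

57.1308 kg/m^3


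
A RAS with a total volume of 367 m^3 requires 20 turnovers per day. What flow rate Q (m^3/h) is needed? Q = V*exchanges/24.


Daily recirculation volume = 367 m^3 * 20 = 7340 m^3/day
Flow rate Q = daily volume / 24 h = 7340 / 24 = 305.833 m^3/h

305.833 m^3/h


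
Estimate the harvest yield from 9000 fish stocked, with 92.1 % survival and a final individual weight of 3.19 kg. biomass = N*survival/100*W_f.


Survivors = 9000 * 92.1/100 = 8289 fish
Harvest biomass = survivors * W_f = 8289 * 3.19 = 26441.91 kg

26441.91 kg


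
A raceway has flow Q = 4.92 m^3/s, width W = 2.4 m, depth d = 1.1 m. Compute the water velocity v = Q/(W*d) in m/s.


Cross-sectional area = W * d = 2.4 * 1.1 = 2.64 m^2
Velocity = Q / A = 4.92 / 2.64 = 1.86364 m/s

1.86364 m/s


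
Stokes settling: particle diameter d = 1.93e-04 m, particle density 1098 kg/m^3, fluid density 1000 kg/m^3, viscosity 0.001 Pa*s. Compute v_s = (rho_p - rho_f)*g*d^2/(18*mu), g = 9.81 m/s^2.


Density difference: rho_p - rho_f = 1098 - 1000 = 98 kg/m^3
d^2 = (1.93e-04)^2 = 3.7249e-08 m^2
Numerator = (rho_p - rho_f) * g * d^2 = 98 * 9.81 * 3.7249e-08 = 3.5810444e-05
Denominator = 18 * mu = 18 * 0.001 = 0.018
v_s = 3.5810444e-05 / 0.018 = 0.00198947 m/s
Check: Re = rho_f * v_s * d / mu = 1000 * 0.00198947 * 1.93e-04 / 0.001 = 0.384 < 1, so Stokes' law applies.

0.00198947 m/s


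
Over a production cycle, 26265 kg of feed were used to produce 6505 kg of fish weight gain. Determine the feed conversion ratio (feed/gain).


FCR = feed consumed / weight gained
FCR = 26265 kg / 6505 kg = 4.03766

4.03766


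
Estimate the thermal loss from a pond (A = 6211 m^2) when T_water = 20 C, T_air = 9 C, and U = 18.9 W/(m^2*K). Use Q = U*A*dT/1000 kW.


Temperature difference dT = 20 - 9 = 11 K
Heat loss (W) = U * A * dT = 18.9 * 6211 * 11 = 1291266.9 W
Convert to kW: 1291266.9 / 1000 = 1291.2669 kW

1291.2669 kW


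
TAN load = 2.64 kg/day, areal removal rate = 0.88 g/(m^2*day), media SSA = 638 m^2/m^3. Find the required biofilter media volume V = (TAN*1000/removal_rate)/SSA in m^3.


A = 2.64*1000 / 0.88 = 3000 m^2
V = 3000 / 638 = 4.70219

4.70219 m^3


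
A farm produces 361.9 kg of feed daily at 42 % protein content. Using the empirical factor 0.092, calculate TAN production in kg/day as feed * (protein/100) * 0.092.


Protein in feed = 361.9 * 42/100 = 151.998 kg/day
TAN = protein * 0.092 = 151.998 * 0.092 = 13.983816 kg/day

13.983816 kg/day


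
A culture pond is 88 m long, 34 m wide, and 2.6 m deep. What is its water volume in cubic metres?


Base area = L * W = 88 * 34 = 2992 m^2
Volume = area * depth = 2992 * 2.6 = 7779.2 m^3

7779.2 m^3


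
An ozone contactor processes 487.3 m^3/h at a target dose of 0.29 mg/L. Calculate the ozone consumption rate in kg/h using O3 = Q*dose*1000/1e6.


O3 demand (mg/h) = Q * dose * 1000 = 487.3 * 0.29 * 1000 = 141317 mg/h
Convert mg to kg: 141317 / 1e6 = 0.141317 kg/h

0.141317 kg/h


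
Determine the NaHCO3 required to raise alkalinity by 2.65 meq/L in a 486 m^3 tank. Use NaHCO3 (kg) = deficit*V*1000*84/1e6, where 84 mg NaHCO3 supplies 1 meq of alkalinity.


Tank volume in L = 486 m^3 * 1000 = 486000 L
Total meq required = 2.65 meq/L * 486000 L = 1287900 meq
NaHCO3 mass = 1287900 meq * 84 mg/meq / 1e6 = 108.184 kg

108.184 kg


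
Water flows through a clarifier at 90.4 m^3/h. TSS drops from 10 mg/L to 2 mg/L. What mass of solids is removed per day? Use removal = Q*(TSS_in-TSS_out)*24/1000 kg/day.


Concentration drop: TSS_in - TSS_out = 10 - 2 = 8 mg/L
Hourly solids removed = Q * dTSS = 90.4 m^3/h * 8 mg/L = 723.2 g/h  (m^3/h * mg/L = g/h)
Daily solids removed = 723.2 * 24 = 17356.8 g/day
Convert g to kg: 17356.8 / 1000 = 17.3568 kg/day

17.3568 kg/day


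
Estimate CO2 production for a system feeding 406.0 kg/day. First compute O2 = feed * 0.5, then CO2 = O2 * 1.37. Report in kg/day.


O2 = 406.0 * 0.5 = 203
CO2 = 203 * 1.37 = 278.11

278.11 kg/day


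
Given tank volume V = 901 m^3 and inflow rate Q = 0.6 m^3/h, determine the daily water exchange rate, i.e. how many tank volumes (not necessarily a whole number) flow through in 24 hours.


Daily flow volume = 0.6 m^3/h * 24 h = 14.4 m^3/day
Exchanges = daily flow / tank volume = 14.4 / 901 = 0.0159822 exchanges/day

0.0159822 exchanges/day


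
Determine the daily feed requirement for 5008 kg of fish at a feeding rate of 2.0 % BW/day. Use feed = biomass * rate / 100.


Feeding rate fraction = 2.0% / 100 = 0.02
Daily feed = 5008 kg * 0.02 = 100.16 kg/day

100.16 kg/day


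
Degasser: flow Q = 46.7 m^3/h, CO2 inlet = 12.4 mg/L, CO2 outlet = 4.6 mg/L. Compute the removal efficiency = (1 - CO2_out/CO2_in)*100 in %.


CO2_out / CO2_in = 4.6 / 12.4 = 0.37096774
Fraction remaining = 0.37096774
efficiency = (1 - 0.37096774) * 100 = 62.9032 %

62.9032 %


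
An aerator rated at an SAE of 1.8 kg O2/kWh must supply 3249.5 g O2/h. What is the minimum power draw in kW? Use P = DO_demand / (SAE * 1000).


SAE in g O2/kWh = 1.8 * 1000 = 1800 g/kWh
P = DO_demand / SAE_g = 3249.5 / 1800 = 1.80528 kW

1.80528 kW


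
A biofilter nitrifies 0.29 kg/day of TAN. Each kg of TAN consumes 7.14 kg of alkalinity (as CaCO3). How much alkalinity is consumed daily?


Alkalinity factor: 7.14 kg CaCO3 consumed per kg TAN nitrified
alk = 0.29 kg TAN * 7.14 = 2.0706 kg CaCO3/day

2.0706 kg CaCO3/day


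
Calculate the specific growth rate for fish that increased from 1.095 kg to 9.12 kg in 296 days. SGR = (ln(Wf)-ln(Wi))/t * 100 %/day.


ln(W_f) = ln(9.12) = 2.2104698
ln(W_i) = ln(1.095) = 0.090754363
ln(W_f) - ln(W_i) = 2.2104698 - 0.090754363 = 2.1197154
SGR = 2.1197154 / 296 * 100 = 0.71612 %/day

0.71612 %/day


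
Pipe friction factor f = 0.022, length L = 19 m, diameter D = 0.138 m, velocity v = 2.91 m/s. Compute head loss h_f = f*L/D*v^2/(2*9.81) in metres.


v^2 = 2.91^2 = 8.4681 m^2/s^2
L/D = 19/0.138 = 137.68116
h_f = f*(L/D)*v^2/(2g) = 0.022 * 137.68116 * 8.4681 / 19.62 = 1.30733 m

1.30733 m


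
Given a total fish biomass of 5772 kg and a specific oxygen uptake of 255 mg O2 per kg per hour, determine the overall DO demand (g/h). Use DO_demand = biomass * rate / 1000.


Total O2 consumption (mg/h) = 5772 kg * 255 mg/(kg*h) = 1471860 mg/h
Convert to g/h: 1471860 / 1000 = 1471.86 g/h

1471.86 g/h


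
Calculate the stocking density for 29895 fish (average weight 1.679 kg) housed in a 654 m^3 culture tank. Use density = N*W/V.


Total biomass = 29895 fish * 1.679 kg = 50193.705 kg
Density = total biomass / volume = 50193.705 / 654 = 76.7488 kg/m^3

76.7488 kg/m^3


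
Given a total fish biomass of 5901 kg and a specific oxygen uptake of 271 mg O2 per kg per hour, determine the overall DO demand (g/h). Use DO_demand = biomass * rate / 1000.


Total O2 consumption (mg/h) = 5901 kg * 271 mg/(kg*h) = 1599171 mg/h
Convert to g/h: 1599171 / 1000 = 1599.171 g/h

1599.171 g/h


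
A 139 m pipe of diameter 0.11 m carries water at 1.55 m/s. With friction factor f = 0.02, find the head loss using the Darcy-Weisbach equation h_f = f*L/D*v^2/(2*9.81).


v^2 = 1.55^2 = 2.4025 m^2/s^2
L/D = 139/0.11 = 1263.6364
h_f = f*(L/D)*v^2/(2g) = 0.02 * 1263.6364 * 2.4025 / 19.62 = 3.09469 m

3.09469 m


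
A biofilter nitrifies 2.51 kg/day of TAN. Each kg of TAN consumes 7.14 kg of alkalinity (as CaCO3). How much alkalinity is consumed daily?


Alkalinity factor: 7.14 kg CaCO3 consumed per kg TAN nitrified
alk = 2.51 kg TAN * 7.14 = 17.9214 kg CaCO3/day

17.9214 kg CaCO3/day


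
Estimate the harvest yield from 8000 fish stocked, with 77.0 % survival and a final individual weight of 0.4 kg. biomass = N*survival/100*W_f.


Survivors = 8000 * 77.0/100 = 6160 fish
Harvest biomass = survivors * W_f = 6160 * 0.4 = 2464 kg

2464 kg


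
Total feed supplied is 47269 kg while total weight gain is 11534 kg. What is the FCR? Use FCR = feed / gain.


FCR = feed consumed / weight gained
FCR = 47269 kg / 11534 kg = 4.09823

4.09823


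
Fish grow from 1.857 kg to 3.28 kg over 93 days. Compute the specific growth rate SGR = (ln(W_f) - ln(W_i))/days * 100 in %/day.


ln(W_f) = ln(3.28) = 1.1878434
ln(W_i) = ln(1.857) = 0.61896228
ln(W_f) - ln(W_i) = 1.1878434 - 0.61896228 = 0.56888112
SGR = 0.56888112 / 93 * 100 = 0.6117 %/day

0.6117 %/day


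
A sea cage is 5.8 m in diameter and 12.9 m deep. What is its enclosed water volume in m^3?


r = d/2 = 5.8/2 = 2.9 m
Base area = pi*r^2 = pi*2.9^2 = 26.420794 m^2
Volume = 26.420794 * 12.9 = 340.828 m^3

340.828 m^3


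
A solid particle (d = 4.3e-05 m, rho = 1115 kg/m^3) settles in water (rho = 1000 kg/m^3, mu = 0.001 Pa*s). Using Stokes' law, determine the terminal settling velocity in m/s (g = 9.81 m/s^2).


Density difference: rho_p - rho_f = 1115 - 1000 = 115 kg/m^3
d^2 = (4.3e-05)^2 = 1.849e-09 m^2
Numerator = (rho_p - rho_f) * g * d^2 = 115 * 9.81 * 1.849e-09 = 2.0859493e-06
Denominator = 18 * mu = 18 * 0.001 = 0.018
v_s = 2.0859493e-06 / 0.018 = 1.15886e-04 m/s
Check: Re = rho_f * v_s * d / mu = 1000 * 1.15886e-04 * 4.3e-05 / 0.001 = 0.00498 < 1, so Stokes' law applies.

1.15886e-04 m/s


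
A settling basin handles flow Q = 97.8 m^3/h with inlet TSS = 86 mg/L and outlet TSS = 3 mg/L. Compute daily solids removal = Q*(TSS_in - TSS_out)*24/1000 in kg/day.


Concentration drop: TSS_in - TSS_out = 86 - 3 = 83 mg/L
Hourly solids removed = Q * dTSS = 97.8 m^3/h * 83 mg/L = 8117.4 g/h  (m^3/h * mg/L = g/h)
Daily solids removed = 8117.4 * 24 = 194817.6 g/day
Convert g to kg: 194817.6 / 1000 = 194.8176 kg/day

194.8176 kg/day


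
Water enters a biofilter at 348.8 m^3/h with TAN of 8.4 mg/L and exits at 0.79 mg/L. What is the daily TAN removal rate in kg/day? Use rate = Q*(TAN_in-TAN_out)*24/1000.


Concentration drop: TAN_in - TAN_out = 8.4 - 0.79 = 7.61 mg/L
Hourly TAN removed = Q * dTAN = 348.8 m^3/h * 7.61 mg/L = 2654.368 g/h  (m^3/h * mg/L = g/h)
Daily TAN removed = 2654.368 * 24 = 63704.832 g/day
Convert to kg/day: 63704.832 / 1000 = 63.704832 kg/day

63.704832 kg/day


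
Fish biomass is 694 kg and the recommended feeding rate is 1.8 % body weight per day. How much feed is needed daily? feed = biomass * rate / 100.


Feeding rate fraction = 1.8% / 100 = 0.018
Daily feed = 694 kg * 0.018 = 12.492 kg/day

12.492 kg/day


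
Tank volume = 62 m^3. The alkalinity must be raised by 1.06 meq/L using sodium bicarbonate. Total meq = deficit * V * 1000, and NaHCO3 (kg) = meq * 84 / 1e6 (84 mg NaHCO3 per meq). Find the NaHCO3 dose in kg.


Tank volume in L = 62 m^3 * 1000 = 62000 L
Total meq required = 1.06 meq/L * 62000 L = 65720 meq
NaHCO3 mass = 65720 meq * 84 mg/meq / 1e6 = 5.52048 kg

5.52048 kg


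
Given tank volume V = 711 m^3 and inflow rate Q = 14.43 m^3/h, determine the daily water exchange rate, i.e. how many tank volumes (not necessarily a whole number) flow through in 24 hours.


Daily flow volume = 14.43 m^3/h * 24 h = 346.32 m^3/day
Exchanges = daily flow / tank volume = 346.32 / 711 = 0.487089 exchanges/day

0.487089 exchanges/day


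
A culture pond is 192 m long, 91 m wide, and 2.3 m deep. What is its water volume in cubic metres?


Base area = L * W = 192 * 91 = 17472 m^2
Volume = area * depth = 17472 * 2.3 = 40185.6 m^3

40185.6 m^3


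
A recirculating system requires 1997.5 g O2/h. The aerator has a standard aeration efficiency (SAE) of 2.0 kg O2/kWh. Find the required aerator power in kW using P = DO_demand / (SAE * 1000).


SAE in g O2/kWh = 2.0 * 1000 = 2000 g/kWh
P = DO_demand / SAE_g = 1997.5 / 2000 = 0.99875 kW

0.99875 kW


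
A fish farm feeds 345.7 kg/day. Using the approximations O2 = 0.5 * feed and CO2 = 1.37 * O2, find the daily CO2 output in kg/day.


O2 = 345.7 * 0.5 = 172.85
CO2 = 172.85 * 1.37 = 236.8045

236.8045 kg/day


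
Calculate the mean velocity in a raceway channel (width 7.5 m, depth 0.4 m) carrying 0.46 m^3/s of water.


Cross-sectional area = W * d = 7.5 * 0.4 = 3 m^2
Velocity = Q / A = 0.46 / 3 = 0.153333 m/s

0.153333 m/s


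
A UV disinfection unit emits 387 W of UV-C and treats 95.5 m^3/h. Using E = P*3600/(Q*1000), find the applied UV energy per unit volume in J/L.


Energy delivered per hour = 387 W * 3600 s = 1393200 J/h
Volume treated per hour = 95.5 m^3/h * 1000 = 95500 L/h
dose = 1393200 / 95500 = 14.5885 J/L

14.5885 J/L


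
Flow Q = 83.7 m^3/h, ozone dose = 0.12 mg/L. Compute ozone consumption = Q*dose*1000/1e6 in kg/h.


O3 demand (mg/h) = Q * dose * 1000 = 83.7 * 0.12 * 1000 = 10044 mg/h
Convert mg to kg: 10044 / 1e6 = 0.010044 kg/h

0.010044 kg/h


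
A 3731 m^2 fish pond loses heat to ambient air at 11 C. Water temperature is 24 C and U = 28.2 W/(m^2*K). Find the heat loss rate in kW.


Temperature difference dT = 24 - 11 = 13 K
Heat loss (W) = U * A * dT = 28.2 * 3731 * 13 = 1367784.6 W
Convert to kW: 1367784.6 / 1000 = 1367.7846 kW

1367.7846 kW


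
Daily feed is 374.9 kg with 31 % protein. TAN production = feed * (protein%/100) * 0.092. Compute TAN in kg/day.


Protein in feed = 374.9 * 31/100 = 116.219 kg/day
TAN = protein * 0.092 = 116.219 * 0.092 = 10.692148 kg/day

10.692148 kg/day


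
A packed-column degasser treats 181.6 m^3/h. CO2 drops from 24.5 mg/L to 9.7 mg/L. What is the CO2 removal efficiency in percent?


CO2_out / CO2_in = 9.7 / 24.5 = 0.39591837
Fraction remaining = 0.39591837
efficiency = (1 - 0.39591837) * 100 = 60.4082 %

60.4082 %


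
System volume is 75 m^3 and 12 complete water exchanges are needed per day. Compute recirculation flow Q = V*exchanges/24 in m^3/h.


Daily recirculation volume = 75 m^3 * 12 = 900 m^3/day
Flow rate Q = daily volume / 24 h = 900 / 24 = 37.5 m^3/h

37.5 m^3/h


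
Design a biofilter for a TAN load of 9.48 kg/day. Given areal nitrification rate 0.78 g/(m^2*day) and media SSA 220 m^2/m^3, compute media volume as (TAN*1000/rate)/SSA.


A = 9.48*1000 / 0.78 = 12153.846 m^2
V = 12153.846 / 220 = 55.2448

55.2448 m^3


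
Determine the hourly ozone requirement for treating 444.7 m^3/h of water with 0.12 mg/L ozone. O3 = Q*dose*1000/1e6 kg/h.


O3 demand (mg/h) = Q * dose * 1000 = 444.7 * 0.12 * 1000 = 53364 mg/h
Convert mg to kg: 53364 / 1e6 = 0.053364 kg/h

0.053364 kg/h


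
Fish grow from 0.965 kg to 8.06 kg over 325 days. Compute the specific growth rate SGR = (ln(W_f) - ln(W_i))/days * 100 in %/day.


ln(W_f) = ln(8.06) = 2.0869136
ln(W_i) = ln(0.965) = -0.035627178
ln(W_f) - ln(W_i) = 2.0869136 - -0.035627178 = 2.1225408
SGR = 2.1225408 / 325 * 100 = 0.653089 %/day

0.653089 %/day


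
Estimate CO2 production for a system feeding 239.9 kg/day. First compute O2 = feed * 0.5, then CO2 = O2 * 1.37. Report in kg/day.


O2 = 239.9 * 0.5 = 119.95
CO2 = 119.95 * 1.37 = 164.3315

164.3315 kg/day


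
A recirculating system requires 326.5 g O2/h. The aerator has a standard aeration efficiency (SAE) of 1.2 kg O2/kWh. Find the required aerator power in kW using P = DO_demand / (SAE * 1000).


SAE in g O2/kWh = 1.2 * 1000 = 1200 g/kWh
P = DO_demand / SAE_g = 326.5 / 1200 = 0.272083 kW

0.272083 kW


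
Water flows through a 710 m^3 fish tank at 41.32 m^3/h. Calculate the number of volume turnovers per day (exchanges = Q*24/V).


Daily flow volume = 41.32 m^3/h * 24 h = 991.68 m^3/day
Exchanges = daily flow / tank volume = 991.68 / 710 = 1.39673 exchanges/day

1.39673 exchanges/day


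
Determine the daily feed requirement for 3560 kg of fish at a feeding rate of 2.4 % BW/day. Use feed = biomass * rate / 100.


Feeding rate fraction = 2.4% / 100 = 0.024
Daily feed = 3560 kg * 0.024 = 85.44 kg/day

85.44 kg/day


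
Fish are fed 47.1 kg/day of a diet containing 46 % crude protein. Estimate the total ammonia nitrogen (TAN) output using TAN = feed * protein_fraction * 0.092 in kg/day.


Protein in feed = 47.1 * 46/100 = 21.666 kg/day
TAN = protein * 0.092 = 21.666 * 0.092 = 1.993272 kg/day

1.993272 kg/day


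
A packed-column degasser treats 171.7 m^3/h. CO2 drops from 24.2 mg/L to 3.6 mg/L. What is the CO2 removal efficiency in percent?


CO2_out / CO2_in = 3.6 / 24.2 = 0.14876033
Fraction remaining = 0.14876033
efficiency = (1 - 0.14876033) * 100 = 85.124 %

85.124 %


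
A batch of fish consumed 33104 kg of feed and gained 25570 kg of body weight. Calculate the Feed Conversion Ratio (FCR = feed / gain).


FCR = feed consumed / weight gained
FCR = 33104 kg / 25570 kg = 1.29464

1.29464


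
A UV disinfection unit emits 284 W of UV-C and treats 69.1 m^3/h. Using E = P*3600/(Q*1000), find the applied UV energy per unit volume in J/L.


Energy delivered per hour = 284 W * 3600 s = 1022400 J/h
Volume treated per hour = 69.1 m^3/h * 1000 = 69100 L/h
dose = 1022400 / 69100 = 14.7959 J/L

14.7959 J/L


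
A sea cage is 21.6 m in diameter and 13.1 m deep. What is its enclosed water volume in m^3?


r = d/2 = 21.6/2 = 10.8 m
Base area = pi*r^2 = pi*10.8^2 = 366.43537 m^2
Volume = 366.43537 * 13.1 = 4800.3 m^3

4800.3 m^3


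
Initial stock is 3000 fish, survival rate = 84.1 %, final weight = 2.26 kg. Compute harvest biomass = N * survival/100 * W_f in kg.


Survivors = 3000 * 84.1/100 = 2523 fish
Harvest biomass = survivors * W_f = 2523 * 2.26 = 5701.98 kg

5701.98 kg


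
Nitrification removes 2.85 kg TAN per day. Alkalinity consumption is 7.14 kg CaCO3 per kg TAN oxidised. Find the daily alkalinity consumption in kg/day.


Alkalinity factor: 7.14 kg CaCO3 consumed per kg TAN nitrified
alk = 2.85 kg TAN * 7.14 = 20.349 kg CaCO3/day

20.349 kg CaCO3/day


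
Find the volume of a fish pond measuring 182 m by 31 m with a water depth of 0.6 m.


Base area = L * W = 182 * 31 = 5642 m^2
Volume = area * depth = 5642 * 0.6 = 3385.2 m^3

3385.2 m^3


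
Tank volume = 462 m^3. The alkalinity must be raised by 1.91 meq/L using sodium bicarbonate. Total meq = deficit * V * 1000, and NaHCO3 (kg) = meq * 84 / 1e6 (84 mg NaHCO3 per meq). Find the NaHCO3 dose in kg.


Tank volume in L = 462 m^3 * 1000 = 462000 L
Total meq required = 1.91 meq/L * 462000 L = 882420 meq
NaHCO3 mass = 882420 meq * 84 mg/meq / 1e6 = 74.1233 kg

74.1233 kg


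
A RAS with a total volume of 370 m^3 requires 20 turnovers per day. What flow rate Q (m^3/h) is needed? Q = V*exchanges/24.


Daily recirculation volume = 370 m^3 * 20 = 7400 m^3/day
Flow rate Q = daily volume / 24 h = 7400 / 24 = 308.333 m^3/h

308.333 m^3/h


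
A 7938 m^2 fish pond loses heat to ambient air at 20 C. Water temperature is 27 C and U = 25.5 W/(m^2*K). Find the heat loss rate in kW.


Temperature difference dT = 27 - 20 = 7 K
Heat loss (W) = U * A * dT = 25.5 * 7938 * 7 = 1416933 W
Convert to kW: 1416933 / 1000 = 1416.933 kW

1416.933 kW


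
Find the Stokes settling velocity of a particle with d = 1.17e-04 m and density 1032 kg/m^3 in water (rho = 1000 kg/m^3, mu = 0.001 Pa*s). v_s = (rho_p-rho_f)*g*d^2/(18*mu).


Density difference: rho_p - rho_f = 1032 - 1000 = 32 kg/m^3
d^2 = (1.17e-04)^2 = 1.3689e-08 m^2
Numerator = (rho_p - rho_f) * g * d^2 = 32 * 9.81 * 1.3689e-08 = 4.2972509e-06
Denominator = 18 * mu = 18 * 0.001 = 0.018
v_s = 4.2972509e-06 / 0.018 = 2.38736e-04 m/s
Check: Re = rho_f * v_s * d / mu = 1000 * 2.38736e-04 * 1.17e-04 / 0.001 = 0.0279 < 1, so Stokes' law applies.

2.38736e-04 m/s


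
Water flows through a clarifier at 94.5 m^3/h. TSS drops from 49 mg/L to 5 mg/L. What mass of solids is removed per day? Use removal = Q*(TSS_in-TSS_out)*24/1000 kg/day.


Concentration drop: TSS_in - TSS_out = 49 - 5 = 44 mg/L
Hourly solids removed = Q * dTSS = 94.5 m^3/h * 44 mg/L = 4158 g/h  (m^3/h * mg/L = g/h)
Daily solids removed = 4158 * 24 = 99792 g/day
Convert g to kg: 99792 / 1000 = 99.792 kg/day

99.792 kg/day


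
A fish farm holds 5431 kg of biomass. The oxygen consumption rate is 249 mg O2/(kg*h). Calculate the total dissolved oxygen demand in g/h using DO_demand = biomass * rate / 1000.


Total O2 consumption (mg/h) = 5431 kg * 249 mg/(kg*h) = 1352319 mg/h
Convert to g/h: 1352319 / 1000 = 1352.319 g/h

1352.319 g/h


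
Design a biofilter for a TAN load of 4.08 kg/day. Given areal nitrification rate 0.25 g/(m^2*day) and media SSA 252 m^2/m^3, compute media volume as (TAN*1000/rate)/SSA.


A = 4.08*1000 / 0.25 = 16320 m^2
V = 16320 / 252 = 64.7619

64.7619 m^3


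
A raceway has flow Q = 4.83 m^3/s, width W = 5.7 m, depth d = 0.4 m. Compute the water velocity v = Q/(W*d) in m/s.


Cross-sectional area = W * d = 5.7 * 0.4 = 2.28 m^2
Velocity = Q / A = 4.83 / 2.28 = 2.11842 m/s

2.11842 m/s


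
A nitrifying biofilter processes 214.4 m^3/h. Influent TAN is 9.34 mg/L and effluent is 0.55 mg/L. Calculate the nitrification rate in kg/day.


Concentration drop: TAN_in - TAN_out = 9.34 - 0.55 = 8.79 mg/L
Hourly TAN removed = Q * dTAN = 214.4 m^3/h * 8.79 mg/L = 1884.576 g/h  (m^3/h * mg/L = g/h)
Daily TAN removed = 1884.576 * 24 = 45229.824 g/day
Convert to kg/day: 45229.824 / 1000 = 45.229824 kg/day

45.229824 kg/day


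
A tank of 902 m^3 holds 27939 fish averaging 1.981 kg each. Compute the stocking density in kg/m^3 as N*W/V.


Total biomass = 27939 fish * 1.981 kg = 55347.159 kg
Density = total biomass / volume = 55347.159 / 902 = 61.3605 kg/m^3

61.3605 kg/m^3


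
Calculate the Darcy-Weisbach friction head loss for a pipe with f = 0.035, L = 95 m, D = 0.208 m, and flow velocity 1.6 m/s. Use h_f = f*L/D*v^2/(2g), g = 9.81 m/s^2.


v^2 = 1.6^2 = 2.56 m^2/s^2
L/D = 95/0.208 = 456.73077
h_f = f*(L/D)*v^2/(2g) = 0.035 * 456.73077 * 2.56 / 19.62 = 2.08578 m

2.08578 m


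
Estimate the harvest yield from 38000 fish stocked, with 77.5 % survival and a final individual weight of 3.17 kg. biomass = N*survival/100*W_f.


Survivors = 38000 * 77.5/100 = 29450 fish
Harvest biomass = survivors * W_f = 29450 * 3.17 = 93356.5 kg

93356.5 kg


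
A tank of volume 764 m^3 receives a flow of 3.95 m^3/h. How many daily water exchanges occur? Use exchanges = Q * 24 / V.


Daily flow volume = 3.95 m^3/h * 24 h = 94.8 m^3/day
Exchanges = daily flow / tank volume = 94.8 / 764 = 0.124084 exchanges/day

0.124084 exchanges/day


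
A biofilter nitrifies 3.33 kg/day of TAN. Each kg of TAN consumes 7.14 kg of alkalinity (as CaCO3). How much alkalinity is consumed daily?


Alkalinity factor: 7.14 kg CaCO3 consumed per kg TAN nitrified
alk = 3.33 kg TAN * 7.14 = 23.7762 kg CaCO3/day

23.7762 kg CaCO3/day


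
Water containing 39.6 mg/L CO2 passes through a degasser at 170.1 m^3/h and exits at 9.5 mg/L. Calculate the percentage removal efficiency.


CO2_out / CO2_in = 9.5 / 39.6 = 0.23989899
Fraction remaining = 0.23989899
efficiency = (1 - 0.23989899) * 100 = 76.0101 %

76.0101 %


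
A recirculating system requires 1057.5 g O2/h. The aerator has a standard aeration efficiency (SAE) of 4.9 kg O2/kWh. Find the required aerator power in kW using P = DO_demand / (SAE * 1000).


SAE in g O2/kWh = 4.9 * 1000 = 4900 g/kWh
P = DO_demand / SAE_g = 1057.5 / 4900 = 0.215816 kW

0.215816 kW


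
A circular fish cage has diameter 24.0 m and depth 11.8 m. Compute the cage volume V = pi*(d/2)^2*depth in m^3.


r = d/2 = 24.0/2 = 12 m
Base area = pi*r^2 = pi*12^2 = 452.38934 m^2
Volume = 452.38934 * 11.8 = 5338.19 m^3

5338.19 m^3


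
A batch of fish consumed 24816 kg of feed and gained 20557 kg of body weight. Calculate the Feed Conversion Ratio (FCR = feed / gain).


FCR = feed consumed / weight gained
FCR = 24816 kg / 20557 kg = 1.20718

1.20718


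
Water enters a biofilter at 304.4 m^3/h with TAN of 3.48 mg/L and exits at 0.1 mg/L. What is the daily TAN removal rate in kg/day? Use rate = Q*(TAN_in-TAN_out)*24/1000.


Concentration drop: TAN_in - TAN_out = 3.48 - 0.1 = 3.38 mg/L
Hourly TAN removed = Q * dTAN = 304.4 m^3/h * 3.38 mg/L = 1028.872 g/h  (m^3/h * mg/L = g/h)
Daily TAN removed = 1028.872 * 24 = 24692.928 g/day
Convert to kg/day: 24692.928 / 1000 = 24.692928 kg/day

24.692928 kg/day


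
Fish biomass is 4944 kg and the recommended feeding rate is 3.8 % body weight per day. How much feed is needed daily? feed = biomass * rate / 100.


Feeding rate fraction = 3.8% / 100 = 0.038
Daily feed = 4944 kg * 0.038 = 187.872 kg/day

187.872 kg/day
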